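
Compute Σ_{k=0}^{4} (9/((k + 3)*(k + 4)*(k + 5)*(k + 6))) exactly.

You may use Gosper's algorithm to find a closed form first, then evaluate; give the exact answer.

Σ = 11/240

t_(k+1)/t_k = (k + 3)/(k + 7).
Factor: A=k + 3; B=k + 7; C=1.
f must satisfy (k + 3)·f(k+1) − (k + 6)·f(k) = 1.
deg f ≤ 3 (via 1,1,0).
Solving with deg f ≤ 3: f(k) = k*(k**2 + 12*k + 47)/180.
Then R = B(k−1)f/C = k*(k + 6)*(k**2 + 12*k + 47)/180, so s_k = R(k)·t_k = k*(k**2 + 12*k + 47)/(20*(k + 3)*(k + 4)*(k + 5)).
Δs = 9/(k**4 + 18*k**3 + 119*k**2 + 342*k + 360), as required.
Evaluate s at k=5 and k=0: 11/240 and 0; difference 11/240.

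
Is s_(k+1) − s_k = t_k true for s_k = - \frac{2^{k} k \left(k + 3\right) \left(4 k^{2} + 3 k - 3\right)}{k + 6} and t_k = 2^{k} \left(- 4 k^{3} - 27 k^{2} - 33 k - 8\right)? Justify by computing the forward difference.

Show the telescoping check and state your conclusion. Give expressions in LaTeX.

Invalid: residual \frac{2^{k} \left(12 k^{4} + 141 k^{3} + 576 k^{2} + 627 k + 144\right)}{k^{2} + 13 k + 42} ≠ 0.

s_(k+1) = -2**(k + 1)*(k + 1)*(k + 4)*(3*k + 4*(k + 1)**2)/(k + 7)
s_(k+1) − s_k = 2**k*(-4*k**5 - 67*k**4 - 411*k**3 - 995*k**2 - 863*k - 192)/(k**2 + 13*k + 42)
(s_(k+1) − s_k) − t_k = 2**k*(12*k**4 + 141*k**3 + 576*k**2 + 627*k + 144)/(k**2 + 13*k + 42)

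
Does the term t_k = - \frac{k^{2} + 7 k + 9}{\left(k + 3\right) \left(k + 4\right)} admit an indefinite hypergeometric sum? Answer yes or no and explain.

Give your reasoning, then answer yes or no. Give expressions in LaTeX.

Step 1: r(k) = (k + 3)*(7*k + (k + 1)**2 + 16)/((k + 5)*(k**2 + 7*k + 9)).
Factor: A=k + 3; B=k + 5; C=k**2 + 7*k + 9.
Solve (k + 3)·f(k+1) − (k + 4)·f(k) = k**2 + 7*k + 9.
deg f ≤ 2 (via 1,1,2).
Solving with deg f ≤ 2: f(k) = k*(k + 2).
So s_k = (B(k−1)f/C)·t_k = (k*(k + 2)*(k + 4)/(k**2 + 7*k + 9))·t_k = k*(-k - 2)/(k + 3).
Δs = (-k**2 - 7*k - 9)/(k**2 + 7*k + 12), as required.

Yes. s_k = \frac{k \left(- k - 2\right)}{k + 3}.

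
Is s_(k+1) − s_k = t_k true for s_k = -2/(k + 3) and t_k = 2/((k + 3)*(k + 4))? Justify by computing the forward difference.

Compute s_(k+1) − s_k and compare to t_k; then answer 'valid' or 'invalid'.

valid (s_(k+1) − s_k reduces to t_k)

s_(k+1) = -2/(k + 4)
s_(k+1) − s_k = 2/((k + 3)*(k + 4))
(s_(k+1) − s_k) − t_k = 0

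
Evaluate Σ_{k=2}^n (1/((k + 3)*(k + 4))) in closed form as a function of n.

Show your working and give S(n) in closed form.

S(n) = (n - 1)/(5*(n + 4))

Compute t_(k+1)/t_k: get (k + 3)/(k + 5).
A = k + 3, B = k + 5, C = 1.
Key eq: (k + 3)·f(k+1) = (k + 4)·f(k) + (1).
d = 1 from the (1,1,0) case.
Coefficient equations give f(k) = k/3.
Then R = B(k−1)f/C = k*(k + 4)/3, so s_k = R(k)·t_k = k/(3*(k + 3)).
Δs = 1/(k**2 + 7*k + 12), as required.
Evaluate: s_(n+1) = (n + 1)/(3*(n + 4)); subtract s_(2) = 2/15 ⇒ S(n) = (n - 1)/(5*(n + 4)).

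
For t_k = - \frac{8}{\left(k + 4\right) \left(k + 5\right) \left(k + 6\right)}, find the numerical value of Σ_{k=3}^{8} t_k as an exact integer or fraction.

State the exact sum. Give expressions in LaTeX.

Σ = -9/182

Ratio r(k) = (k + 4)/(k + 7).
Normal form (A,B,C) = (k + 4, k + 7, 1).
Set up (k + 4)·f(k+1) − (k + 6)·f(k) − (1) = 0.
From deg A=1, deg B=1, deg C=0: d=2.
Solving with deg f ≤ 2: f(k) = k*(k + 9)/40.
Get s_k = R·t_k = k*(-k - 9)/(5*(k + 4)*(k + 5)) with R(k) = B(k−1)f(k)/C(k) = k*(k + 6)*(k + 9)/40.
Verify: -8/(k**3 + 15*k**2 + 74*k + 120) matches t_k.
Σ_(k=3)^(8) t_k = s_(9) − s_(3) = -81/455 − (-9/70) = -9/182.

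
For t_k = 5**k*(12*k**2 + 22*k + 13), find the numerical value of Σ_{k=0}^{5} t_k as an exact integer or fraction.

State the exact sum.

Step 1: r(k) = 5*(12*k**2 + 46*k + 47)/(12*k**2 + 22*k + 13).
Take A(k)=5, B(k)=1, C(k)=k**2 + 11*k/6 + 13/12.
Solve (5)·f(k+1) − (1)·f(k) = k**2 + 11*k/6 + 13/12.
From deg A=0, deg B=0, deg C=2: d=2.
Solving with deg f ≤ 2: f(k) = (3*k**2 - 2*k + 2)/12.
Certificate R = B(k−1)f/C = (3*k**2 - 2*k + 2)/(12*k**2 + 22*k + 13) gives s_k = 5**k*(3*k**2 - 2*k + 2).
Δs = 5**k*(12*k**2 + 22*k + 13), as required.
Evaluate s at k=6 and k=0: 1531250 and 2; difference 1531248.

Σ = 1531248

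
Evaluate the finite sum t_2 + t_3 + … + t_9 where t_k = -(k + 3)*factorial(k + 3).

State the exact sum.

t_(k+1)/t_k = (k + 4)**2/(k + 3).
Gosper form: A/B · C(k+1)/C(k) with A=k + 4, B=1, C=k + 3.
Need (k + 4)·f(k+1) − (1)·f(k) = k + 3.
d = 0 from the (1,0,1) case.
A polynomial solution: f(k) = 1.
So s_k = (B(k−1)f/C)·t_k = (1/(k + 3))·t_k = -factorial(k + 3).
Verify: -(k + 3)*factorial(k + 3) matches t_k.
Telescoping: Σ = s_(10) − s_(2) = -6227020800 − (-120) = -6227020680.

Σ = -6227020680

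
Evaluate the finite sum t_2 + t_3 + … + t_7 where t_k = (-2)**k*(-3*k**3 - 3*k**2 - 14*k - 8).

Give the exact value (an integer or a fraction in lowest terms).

r(k) = 2*(-3*k**3 - 12*k**2 - 29*k - 28)/(3*k**3 + 3*k**2 + 14*k + 8) after simplifying.
Take A(k)=-2, B(k)=1, C(k)=k**3 + k**2 + 14*k/3 + 8/3.
Need (-2)·f(k+1) − (1)·f(k) = k**3 + k**2 + 14*k/3 + 8/3.
Bound: deg f ≤ 3.
Match coefficients ⇒ f(k) = -k*(k**2 - k + 4)/3.
Then R = B(k−1)f/C = -k*(k**2 - k + 4)/(3*k**3 + 3*k**2 + 14*k + 8), so s_k = R(k)·t_k = (-2)**k*k*(k**2 - k + 4).
Check: Δs_k = (-2)**k*(-3*k**3 - 3*k**2 - 14*k - 8). ✓
Sum = s_(8) − s_(2); s_(8) = 122880, s_(2) = 48 ⇒ 122832.

Σ = 122832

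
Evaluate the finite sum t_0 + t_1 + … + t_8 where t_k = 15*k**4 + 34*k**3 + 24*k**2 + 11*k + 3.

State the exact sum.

Σ = 180963

Compute t_(k+1)/t_k: get (15*k**4 + 94*k**3 + 216*k**2 + 221*k + 87)/(15*k**4 + 34*k**3 + 24*k**2 + 11*k + 3).
Take A(k)=1, B(k)=1, C(k)=k**4 + 34*k**3/15 + 8*k**2/5 + 11*k/15 + 1/5.
Need (1)·f(k+1) − (1)·f(k) = k**4 + 34*k**3/15 + 8*k**2/5 + 11*k/15 + 1/5.
From deg A=0, deg B=0, deg C=4: d=5.
Solving with deg f ≤ 5: f(k) = k*(3*k**4 + k**3 - 4*k**2 + 2*k + 1)/15.
Certificate R = B(k−1)f/C = k*(3*k**4 + k**3 - 4*k**2 + 2*k + 1)/(15*k**4 + 34*k**3 + 24*k**2 + 11*k + 3) gives s_k = k*(3*k**4 + k**3 - 4*k**2 + 2*k + 1).
Verify: 15*k**4 + 34*k**3 + 24*k**2 + 11*k + 3 matches t_k.
Telescoping: Σ = s_(9) − s_(0) = 180963 − (0) = 180963.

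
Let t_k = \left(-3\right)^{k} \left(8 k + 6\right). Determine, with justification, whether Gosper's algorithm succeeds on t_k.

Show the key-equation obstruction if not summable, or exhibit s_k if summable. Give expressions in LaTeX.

Step 1: r(k) = 3*(-4*k - 7)/(4*k + 3).
Take A(k)=-3, B(k)=1, C(k)=k + 3/4.
Key eq: (-3)·f(k+1) = (1)·f(k) + (k + 3/4).
Bound: deg f ≤ 1.
Solve for f: f(k) = -k/4 (degree 1 ≤ 1).
Get s_k = R·t_k = -2*(-3)**k*k with R(k) = B(k−1)f(k)/C(k) = -k/(4*k + 3).
Verify: (-3)**k*(8*k + 6) matches t_k.

Yes. s_k = - 2 \left(-3\right)^{k} k.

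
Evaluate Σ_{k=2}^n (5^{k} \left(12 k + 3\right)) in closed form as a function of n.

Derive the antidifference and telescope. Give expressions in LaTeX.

S(n) = 15 \cdot 5^{n} n - 75

Compute t_(k+1)/t_k: get 5*(4*k + 5)/(4*k + 1).
So A=5 and B=1, with C=k + 1/4.
Set up (5)·f(k+1) − (1)·f(k) − (k + 1/4) = 0.
deg f ≤ 1 (via 0,0,1).
Match coefficients ⇒ f(k) = (k - 1)/4.
Get s_k = R·t_k = 3*5**k*(k - 1) with R(k) = B(k−1)f(k)/C(k) = (k - 1)/(4*k + 1).
Δs = 5**k*(12*k + 3), as required.
s_(n+1) = 15*5**n*n and s_(2) = 75, so S(n) = 15*5**n*n - 75.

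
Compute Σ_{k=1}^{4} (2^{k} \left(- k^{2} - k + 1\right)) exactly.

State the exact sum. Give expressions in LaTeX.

Σ = -414

The ratio is 2*(k + (k + 1)**2)/(k**2 + k - 1).
Normal form (A,B,C) = (2, 1, k**2 + k - 1).
Solve (2)·f(k+1) − (1)·f(k) = k**2 + k - 1.
Degrees (0,0,2) ⇒ d ≤ 2.
Solving with deg f ≤ 2: f(k) = k**2 - 3*k + 3.
R(k) = B(k−1)·f(k)/C(k) = (k**2 - 3*k + 3)/(k**2 + k - 1); s_k = R·t_k = 2**k*(-k**2 + 3*k - 3).
s_(k+1) − s_k = 2**k*(-k**2 - k + 1) = t_k.
Sum = s_(5) − s_(1); s_(5) = -416, s_(1) = -2 ⇒ -414.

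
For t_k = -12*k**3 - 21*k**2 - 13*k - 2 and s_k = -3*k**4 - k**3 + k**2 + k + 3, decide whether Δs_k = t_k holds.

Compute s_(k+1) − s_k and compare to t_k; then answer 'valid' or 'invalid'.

Valid: the claim telescopes to t_k.

s_(k+1) = k - 3*(k + 1)**4 - (k + 1)**3 + (k + 1)**2 + 4
s_(k+1) − s_k = -12*k**3 - 21*k**2 - 13*k - 2
(s_(k+1) − s_k) − t_k = 0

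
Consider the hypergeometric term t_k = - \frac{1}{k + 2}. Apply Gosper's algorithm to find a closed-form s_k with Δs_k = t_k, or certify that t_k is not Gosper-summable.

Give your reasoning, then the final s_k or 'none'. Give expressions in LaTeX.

Compute t_(k+1)/t_k: get (k + 2)/(k + 3).
Factor: A=k + 2; B=k + 3; C=1.
f must satisfy (k + 2)·f(k+1) − (k + 2)·f(k) = 1.
From deg A=1, deg B=1, deg C=0: d=0.
Put f(k) = c0: A·f(k+1) − B(k−1)·f(k) − C = -1; need -1 = 0 — inconsistent ⇒ no f, not summable.

none — t_k is not Gosper-summable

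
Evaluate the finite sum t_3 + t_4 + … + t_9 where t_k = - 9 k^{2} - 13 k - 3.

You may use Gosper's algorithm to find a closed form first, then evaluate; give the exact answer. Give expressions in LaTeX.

Ratio r(k) = (9*k**2 + 31*k + 25)/(9*k**2 + 13*k + 3).
Gosper form: A/B · C(k+1)/C(k) with A=1, B=1, C=k**2 + 13*k/9 + 1/3.
f must satisfy (1)·f(k+1) − (1)·f(k) = k**2 + 13*k/9 + 1/3.
From deg A=0, deg B=0, deg C=2: d=3.
Solving with deg f ≤ 3: f(k) = k*(3*k**2 + 2*k - 2)/9.
Then R = B(k−1)f/C = k*(3*k**2 + 2*k - 2)/(9*k**2 + 13*k + 3), so s_k = R(k)·t_k = k*(-3*k**2 - 2*k + 2).
Check: Δs_k = -9*k**2 - 13*k - 3. ✓
Telescoping: Σ = s_(10) − s_(3) = -3180 − (-93) = -3087.

Σ = -3087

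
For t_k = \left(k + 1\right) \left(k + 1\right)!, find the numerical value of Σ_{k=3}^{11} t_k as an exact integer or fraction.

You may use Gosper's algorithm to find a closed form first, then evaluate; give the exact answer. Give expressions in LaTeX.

Σ = 6227020776

Step 1: r(k) = (k + 2)**2/(k + 1).
So A=k + 2 and B=1, with C=k + 1.
Set up (k + 2)·f(k+1) − (1)·f(k) − (k + 1) = 0.
deg f ≤ 0 (via 1,0,1).
Solve for f: f(k) = 1 (degree 0 ≤ 0).
So s_k = (B(k−1)f/C)·t_k = (1/(k + 1))·t_k = factorial(k + 1).
Δs = (k + 1)*factorial(k + 1), as required.
Σ_(k=3)^(11) t_k = s_(12) − s_(3) = 6227020800 − (24) = 6227020776.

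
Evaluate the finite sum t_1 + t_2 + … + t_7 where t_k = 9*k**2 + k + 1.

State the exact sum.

Step 1: r(k) = (k + 9*(k + 1)**2 + 2)/(9*k**2 + k + 1).
A = 1, B = 1, C = k**2 + k/9 + 1/9.
f must satisfy (1)·f(k+1) − (1)·f(k) = k**2 + k/9 + 1/9.
Bound: deg f ≤ 3.
Solving with deg f ≤ 3: f(k) = k*(3*k**2 - 4*k + 2)/9.
R(k) = B(k−1)·f(k)/C(k) = k*(3*k**2 - 4*k + 2)/(9*k**2 + k + 1); s_k = R·t_k = k*(3*k**2 - 4*k + 2).
Δs = 9*k**2 + k + 1, as required.
Σ_(k=1)^(7) t_k = s_(8) − s_(1) = 1296 − (1) = 1295.

Σ = 1295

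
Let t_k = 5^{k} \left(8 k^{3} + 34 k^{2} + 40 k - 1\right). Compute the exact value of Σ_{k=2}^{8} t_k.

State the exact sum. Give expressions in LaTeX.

Step 1: r(k) = 5*(8*k**3 + 58*k**2 + 132*k + 81)/(8*k**3 + 34*k**2 + 40*k - 1).
So A=5 and B=1, with C=k**3 + 17*k**2/4 + 5*k - 1/8.
Key eq: (5)·f(k+1) = (1)·f(k) + (k**3 + 17*k**2/4 + 5*k - 1/8).
d = 3 from the (0,0,3) case.
A polynomial solution: f(k) = (2*k**3 + k**2 - 4)/8.
Get s_k = R·t_k = 5**k*(2*k**3 + k**2 - 4) with R(k) = B(k−1)f(k)/C(k) = (2*k**3 + k**2 - 4)/(8*k**3 + 34*k**2 + 40*k - 1).
Verify: 5**k*(8*k**3 + 34*k**2 + 40*k - 1) matches t_k.
Telescoping: Σ = s_(9) − s_(2) = 2998046875 − (400) = 2998046475.

Σ = 2998046475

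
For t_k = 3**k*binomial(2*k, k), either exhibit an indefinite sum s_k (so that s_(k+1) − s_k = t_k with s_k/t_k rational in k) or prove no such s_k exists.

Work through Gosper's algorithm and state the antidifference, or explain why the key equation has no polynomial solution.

none — t_k is not Gosper-summable

Compute t_(k+1)/t_k: get 6*(2*k + 1)/(k + 1).
Normal form (A,B,C) = (12*k + 6, k + 1, 1).
f must satisfy (12*k + 6)·f(k+1) − (k)·f(k) = 1.
deg f ≤ -1 (via 1,1,0).
Negative degree bound (-1): no f exists, t_k not Gosper-summable.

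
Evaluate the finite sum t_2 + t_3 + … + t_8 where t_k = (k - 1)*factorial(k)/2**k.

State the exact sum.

Σ = 2833/2

The ratio is k*(k + 1)/(2*(k - 1)).
Take A(k)=k/2 + 1/2, B(k)=1, C(k)=k - 1.
f must satisfy (k/2 + 1/2)·f(k+1) − (1)·f(k) = k - 1.
d = 0 from the (1,0,1) case.
Solving with deg f ≤ 0: f(k) = 2.
Certificate R = B(k−1)f/C = 2/(k - 1) gives s_k = 2**(1 - k)*factorial(k).
Check: Δs_k = (k - 1)*factorial(k)/2**k. ✓
Telescoping: Σ = s_(9) − s_(2) = 2835/2 − (1) = 2833/2.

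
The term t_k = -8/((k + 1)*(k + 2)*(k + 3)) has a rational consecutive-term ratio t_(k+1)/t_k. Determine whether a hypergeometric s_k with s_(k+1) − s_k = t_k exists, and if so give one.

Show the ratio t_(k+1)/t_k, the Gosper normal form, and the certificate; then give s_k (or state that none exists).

s_k = 2*k*(-k - 3)/((k + 1)*(k + 2))

r(k) = (k + 1)/(k + 4) after simplifying.
Gosper form: A/B · C(k+1)/C(k) with A=k + 1, B=k + 4, C=1.
f must satisfy (k + 1)·f(k+1) − (k + 3)·f(k) = 1.
Degrees (1,1,0) ⇒ d ≤ 2.
Match coefficients ⇒ f(k) = k*(k + 3)/4.
Then R = B(k−1)f/C = k*(k + 3)**2/4, so s_k = R(k)·t_k = 2*k*(-k - 3)/((k + 1)*(k + 2)).
Verify: -8/(k**3 + 6*k**2 + 11*k + 6) matches t_k.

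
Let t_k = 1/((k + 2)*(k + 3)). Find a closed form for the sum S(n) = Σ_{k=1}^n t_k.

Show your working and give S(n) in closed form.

Compute t_(k+1)/t_k: get (k + 2)/(k + 4).
So A=k + 2 and B=k + 4, with C=1.
Solve (k + 2)·f(k+1) − (k + 3)·f(k) = 1.
Bound: deg f ≤ 1.
Match coefficients ⇒ f(k) = k/2.
Then R = B(k−1)f/C = k*(k + 3)/2, so s_k = R(k)·t_k = k/(2*(k + 2)).
Δs = 1/(k**2 + 5*k + 6), as required.
Evaluate: s_(n+1) = (n + 1)/(2*(n + 3)); subtract s_(1) = 1/6 ⇒ S(n) = n/(3*(n + 3)).

S(n) = n/(3*(n + 3))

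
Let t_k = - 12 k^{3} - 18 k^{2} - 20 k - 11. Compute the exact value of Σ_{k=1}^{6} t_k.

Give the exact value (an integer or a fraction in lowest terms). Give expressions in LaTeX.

Ratio r(k) = (12*k**3 + 54*k**2 + 92*k + 61)/(12*k**3 + 18*k**2 + 20*k + 11).
Normal form (A,B,C) = (1, 1, k**3 + 3*k**2/2 + 5*k/3 + 11/12).
Need (1)·f(k+1) − (1)·f(k) = k**3 + 3*k**2/2 + 5*k/3 + 11/12.
Bound: deg f ≤ 4.
Solving with deg f ≤ 4: f(k) = k*(3*k**3 + 4*k + 4)/12.
Certificate R = B(k−1)f/C = k*(3*k**3 + 4*k + 4)/(12*k**3 + 18*k**2 + 20*k + 11) gives s_k = k*(-3*k**3 - 4*k - 4).
Δs = -12*k**3 - 18*k**2 - 20*k - 11, as required.
Evaluate s at k=7 and k=1: -7427 and -11; difference -7416.

Σ = -7416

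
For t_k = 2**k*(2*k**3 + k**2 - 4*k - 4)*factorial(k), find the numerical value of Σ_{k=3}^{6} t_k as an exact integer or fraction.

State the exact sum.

Σ = 21288912

t_(k+1)/t_k = 2*(2*k**4 + 9*k**3 + 11*k**2 - k - 5)/(2*k**3 + k**2 - 4*k - 4).
Normal form (A,B,C) = (2*k + 2, 1, k**3 + k**2/2 - 2*k - 2).
Need (2*k + 2)·f(k+1) − (1)·f(k) = k**3 + k**2/2 - 2*k - 2.
Bound: deg f ≤ 2.
Coefficient equations give f(k) = (k**2 - 2*k - 2)/2.
R(k) = B(k−1)·f(k)/C(k) = (k**2 - 2*k - 2)/(2*k**3 + k**2 - 4*k - 4); s_k = R·t_k = 2**k*(k**2 - 2*k - 2)*factorial(k).
Check: Δs_k = 2**k*(2*k**3 + k**2 - 4*k - 4)*factorial(k). ✓
Telescoping: Σ = s_(7) − s_(3) = 21288960 − (48) = 21288912.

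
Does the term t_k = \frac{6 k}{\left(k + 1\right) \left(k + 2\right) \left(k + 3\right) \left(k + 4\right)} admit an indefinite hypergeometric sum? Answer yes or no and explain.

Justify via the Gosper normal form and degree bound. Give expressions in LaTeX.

Yes. s_k = \frac{k \left(k^{2} + 6 k - 7\right)}{6 \left(k + 1\right) \left(k + 2\right) \left(k + 3\right)}.

The ratio is (k + 1)**2/(k*(k + 5)).
Take A(k)=k + 1, B(k)=k + 5, C(k)=k.
f must satisfy (k + 1)·f(k+1) − (k + 4)·f(k) = k.
deg f ≤ 3 (via 1,1,1).
Solving with deg f ≤ 3: f(k) = k*(k - 1)*(k + 7)/36.
Certificate R = B(k−1)f/C = (k - 1)*(k + 4)*(k + 7)/36 gives s_k = k*(k**2 + 6*k - 7)/(6*(k + 1)*(k + 2)*(k + 3)).
Verify: 6*k/(k**4 + 10*k**3 + 35*k**2 + 50*k + 24) matches t_k.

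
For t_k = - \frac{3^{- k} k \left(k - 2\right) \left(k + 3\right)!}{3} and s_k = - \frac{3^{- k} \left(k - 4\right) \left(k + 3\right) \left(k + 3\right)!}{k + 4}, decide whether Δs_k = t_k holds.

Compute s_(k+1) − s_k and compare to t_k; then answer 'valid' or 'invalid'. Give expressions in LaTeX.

s_(k+1) = -(k - 3)*(k + 4)*factorial(k + 4)/(3*3**k*(k + 5))
s_(k+1) − s_k = -(k**4 + 6*k**3 - 29*k - 12)*factorial(k + 3)/(3*3**k*(k + 4)*(k + 5))
(s_(k+1) − s_k) − t_k = (k**3 + 2*k**2 - 11*k + 12)*factorial(k + 3)/(3*3**k*(k + 4)*(k + 5))

Invalid: residual \frac{3^{- k} \left(k^{3} + 2 k^{2} - 11 k + 12\right) \left(k + 3\right)!}{3 \left(k + 4\right) \left(k + 5\right)} ≠ 0.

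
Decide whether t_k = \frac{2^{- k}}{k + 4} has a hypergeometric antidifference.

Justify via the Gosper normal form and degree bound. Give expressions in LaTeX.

Step 1: r(k) = (k + 4)/(2*(k + 5)).
So A=k/2 + 2 and B=k + 5, with C=1.
f must satisfy (k/2 + 2)·f(k+1) − (k + 4)·f(k) = 1.
deg f ≤ -1 (via 1,1,0).
deg f ≤ -1 is impossible — no certificate.

No — negative degree bound, so no certificate f.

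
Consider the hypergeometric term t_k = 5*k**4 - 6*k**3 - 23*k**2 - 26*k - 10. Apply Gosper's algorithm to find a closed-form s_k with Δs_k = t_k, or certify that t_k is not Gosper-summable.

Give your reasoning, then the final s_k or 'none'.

s_k = k*(k**4 - 4*k**3 - 3*k**2 - 3*k - 1)

Step 1: r(k) = (5*k**4 + 14*k**3 - 11*k**2 - 70*k - 60)/(5*k**4 - 6*k**3 - 23*k**2 - 26*k - 10).
Gosper form: A/B · C(k+1)/C(k) with A=1, B=1, C=k**4 - 6*k**3/5 - 23*k**2/5 - 26*k/5 - 2.
Key eq: (1)·f(k+1) = (1)·f(k) + (k**4 - 6*k**3/5 - 23*k**2/5 - 26*k/5 - 2).
d = 5 from the (0,0,4) case.
A polynomial solution: f(k) = k*(k**4 - 4*k**3 - 3*k**2 - 3*k - 1)/5.
Then R = B(k−1)f/C = k*(k**4 - 4*k**3 - 3*k**2 - 3*k - 1)/(5*k**4 - 6*k**3 - 23*k**2 - 26*k - 10), so s_k = R(k)·t_k = k*(k**4 - 4*k**3 - 3*k**2 - 3*k - 1).
Δs = 5*k**4 - 6*k**3 - 23*k**2 - 26*k - 10, as required.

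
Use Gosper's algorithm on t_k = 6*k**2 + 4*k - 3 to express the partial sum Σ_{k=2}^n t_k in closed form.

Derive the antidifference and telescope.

S(n) = 2*n**3 + 5*n**2 - 7

The ratio is (6*k**2 + 16*k + 7)/(6*k**2 + 4*k - 3).
Take A(k)=1, B(k)=1, C(k)=k**2 + 2*k/3 - 1/2.
Need (1)·f(k+1) − (1)·f(k) = k**2 + 2*k/3 - 1/2.
deg f ≤ 3 (via 0,0,2).
Coefficient equations give f(k) = k*(2*k**2 - k - 4)/6.
Certificate R = B(k−1)f/C = k*(2*k**2 - k - 4)/(6*k**2 + 4*k - 3) gives s_k = k*(2*k**2 - k - 4).
Verify: 6*k**2 + 4*k - 3 matches t_k.
s_(n+1) = 2*n**3 + 5*n**2 - 3 and s_(2) = 4, so S(n) = 2*n**3 + 5*n**2 - 7.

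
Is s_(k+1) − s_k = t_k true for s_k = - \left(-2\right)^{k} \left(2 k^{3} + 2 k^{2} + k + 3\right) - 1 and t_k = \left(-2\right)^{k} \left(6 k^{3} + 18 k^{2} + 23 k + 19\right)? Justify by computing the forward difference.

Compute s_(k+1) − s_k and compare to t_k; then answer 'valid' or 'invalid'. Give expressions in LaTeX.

valid; difference matches t_k

s_(k+1) = 2*(-2)**k*(k + 2*(k + 1)**3 + 2*(k + 1)**2 + 4) - 1
s_(k+1) − s_k = (-2)**k*(6*k**3 + 18*k**2 + 23*k + 19)
(s_(k+1) − s_k) − t_k = 0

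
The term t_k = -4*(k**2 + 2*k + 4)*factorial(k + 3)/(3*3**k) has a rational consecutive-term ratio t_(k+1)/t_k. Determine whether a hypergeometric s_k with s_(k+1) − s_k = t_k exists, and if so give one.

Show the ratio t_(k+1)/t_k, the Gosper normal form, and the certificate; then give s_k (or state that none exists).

s_k = -4*k*factorial(k + 3)/3**k

The ratio is (k + 4)*(2*k + (k + 1)**2 + 6)/(3*(k**2 + 2*k + 4)).
A = k/3 + 4/3, B = 1, C = k**2 + 2*k + 4.
Solve (k/3 + 4/3)·f(k+1) − (1)·f(k) = k**2 + 2*k + 4.
Degrees (1,0,2) ⇒ d ≤ 1.
Solving with deg f ≤ 1: f(k) = 3*k.
R(k) = B(k−1)·f(k)/C(k) = 3*k/(k**2 + 2*k + 4); s_k = R·t_k = -4*k*factorial(k + 3)/3**k.
Check: Δs_k = -4*(k**2 + 2*k + 4)*factorial(k + 3)/(3*3**k). ✓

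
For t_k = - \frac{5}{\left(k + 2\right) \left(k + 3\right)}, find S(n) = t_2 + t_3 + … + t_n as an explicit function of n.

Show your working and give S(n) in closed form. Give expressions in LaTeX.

t_(k+1)/t_k = (k + 2)/(k + 4).
A = k + 2, B = k + 4, C = 1.
Set up (k + 2)·f(k+1) − (k + 3)·f(k) − (1) = 0.
d = 1 from the (1,1,0) case.
Solve for f: f(k) = k/2 (degree 1 ≤ 1).
Then R = B(k−1)f/C = k*(k + 3)/2, so s_k = R(k)·t_k = -5*k/(2*k + 4).
Verify: -5/(k**2 + 5*k + 6) matches t_k.
Σ_(k=2)^n t_k = s_(n+1) − s_(2) = (5*(-n - 1)/(2*(n + 3))) − (-5/4), i.e. 5*(1 - n)/(4*(n + 3)).

S(n) = \frac{5 \left(1 - n\right)}{4 \left(n + 3\right)}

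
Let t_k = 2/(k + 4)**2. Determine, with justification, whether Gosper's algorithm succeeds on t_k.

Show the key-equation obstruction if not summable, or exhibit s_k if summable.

t_(k+1)/t_k = (k + 4)**2/(k + 5)**2.
Gosper form: A/B · C(k+1)/C(k) with A=k**2 + 8*k + 16, B=k**2 + 10*k + 25, C=1.
Key eq: (k**2 + 8*k + 16)·f(k+1) = (k**2 + 8*k + 16)·f(k) + (1).
d = 0 from the (2,2,0) case.
Put f(k) = c0: A·f(k+1) − B(k−1)·f(k) − C = -1; need -1 = 0 — inconsistent ⇒ no f, not summable.

No — t_k has no hypergeometric antidifference.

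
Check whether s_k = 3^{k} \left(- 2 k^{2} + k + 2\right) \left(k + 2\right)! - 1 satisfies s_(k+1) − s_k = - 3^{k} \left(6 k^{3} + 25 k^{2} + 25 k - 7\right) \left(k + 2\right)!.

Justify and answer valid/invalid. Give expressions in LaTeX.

Valid — Δs_k = t_k.

s_(k+1) = 3**(k + 1)*(k - 2*(k + 1)**2 + 3)*factorial(k + 3) - 1
s_(k+1) − s_k = -3**k*(6*k**3 + 25*k**2 + 25*k - 7)*factorial(k + 2)
(s_(k+1) − s_k) − t_k = 0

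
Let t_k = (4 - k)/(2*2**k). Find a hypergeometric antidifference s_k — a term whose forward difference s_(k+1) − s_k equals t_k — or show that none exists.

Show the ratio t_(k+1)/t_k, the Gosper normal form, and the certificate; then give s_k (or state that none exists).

Step 1: r(k) = (k - 3)/(2*(k - 4)).
A = 1/2, B = 1, C = k - 4.
Solve (1/2)·f(k+1) − (1)·f(k) = k - 4.
deg f ≤ 1 (via 0,0,1).
Coefficient equations give f(k) = -2*(k - 3).
Certificate R = B(k−1)f/C = -2*(k - 3)/(k - 4) gives s_k = (k - 3)/2**k.
s_(k+1) − s_k = (4 - k)/(2*2**k) = t_k.

s_k = (k - 3)/2**k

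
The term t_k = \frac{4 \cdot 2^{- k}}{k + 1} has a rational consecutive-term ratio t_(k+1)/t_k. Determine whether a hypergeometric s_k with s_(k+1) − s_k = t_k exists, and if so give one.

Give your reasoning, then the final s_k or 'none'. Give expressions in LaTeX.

none — t_k is not Gosper-summable

r(k) = (k + 1)/(2*(k + 2)) after simplifying.
Factor: A=k/2 + 1/2; B=k + 2; C=1.
Need (k/2 + 1/2)·f(k+1) − (k + 1)·f(k) = 1.
deg f ≤ -1 (via 1,1,0).
deg f ≤ -1 is impossible — no certificate.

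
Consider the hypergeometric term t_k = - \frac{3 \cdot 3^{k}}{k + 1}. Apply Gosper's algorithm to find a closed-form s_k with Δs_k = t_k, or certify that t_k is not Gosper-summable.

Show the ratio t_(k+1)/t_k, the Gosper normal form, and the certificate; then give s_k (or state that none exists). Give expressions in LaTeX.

not Gosper-summable; s_k does not exist

The ratio is 3*(k + 1)/(k + 2).
Normal form (A,B,C) = (3*k + 3, k + 2, 1).
Need (3*k + 3)·f(k+1) − (k + 1)·f(k) = 1.
d = -1 from the (1,1,0) case.
Bound -1 < 0, so the key equation has no polynomial solution.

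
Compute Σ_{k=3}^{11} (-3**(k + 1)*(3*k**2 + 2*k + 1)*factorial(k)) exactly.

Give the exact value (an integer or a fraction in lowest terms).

Σ = -8400515947083828

The ratio is 3*(3*k**3 + 11*k**2 + 14*k + 6)/(3*k**2 + 2*k + 1).
Take A(k)=3*k + 3, B(k)=1, C(k)=k**2 + 2*k/3 + 1/3.
Solve (3*k + 3)·f(k+1) − (1)·f(k) = k**2 + 2*k/3 + 1/3.
From deg A=1, deg B=0, deg C=2: d=1.
A polynomial solution: f(k) = (k - 1)/3.
So s_k = (B(k−1)f/C)·t_k = ((k - 1)/(3*k**2 + 2*k + 1))·t_k = -3**(k + 1)*(k - 1)*factorial(k).
Check: Δs_k = -3**(k + 1)*(3*k**2 + 2*k + 1)*factorial(k). ✓
Evaluate s at k=12 and k=3: -8400515947084800 and -972; difference -8400515947083828.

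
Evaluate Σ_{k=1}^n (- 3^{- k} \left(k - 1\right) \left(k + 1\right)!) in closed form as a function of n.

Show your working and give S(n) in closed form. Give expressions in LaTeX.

r(k) = k*(k + 2)/(3*(k - 1)) after simplifying.
Gosper form: A/B · C(k+1)/C(k) with A=k/3 + 2/3, B=1, C=k - 1.
Set up (k/3 + 2/3)·f(k+1) − (1)·f(k) − (k - 1) = 0.
Bound: deg f ≤ 0.
A polynomial solution: f(k) = 3.
So s_k = (B(k−1)f/C)·t_k = (3/(k - 1))·t_k = -3**(1 - k)*factorial(k + 1).
Δs = -(k - 1)*factorial(k + 1)/3**k, as required.
Evaluate: s_(n+1) = -factorial(n + 2)/3**n; subtract s_(1) = -2 ⇒ S(n) = 2 - factorial(n + 2)/3**n.

S(n) = 2 - 3^{- n} \left(n + 2\right)!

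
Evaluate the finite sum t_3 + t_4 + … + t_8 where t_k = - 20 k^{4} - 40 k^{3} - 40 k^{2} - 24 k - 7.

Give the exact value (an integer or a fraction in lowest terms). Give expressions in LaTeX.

Ratio r(k) = (20*k**4 + 120*k**3 + 280*k**2 + 304*k + 131)/(20*k**4 + 40*k**3 + 40*k**2 + 24*k + 7).
A = 1, B = 1, C = k**4 + 2*k**3 + 2*k**2 + 6*k/5 + 7/20.
Key eq: (1)·f(k+1) = (1)·f(k) + (k**4 + 2*k**3 + 2*k**2 + 6*k/5 + 7/20).
Bound: deg f ≤ 5.
A polynomial solution: f(k) = k*(4*k**4 + 2*k + 1)/20.
Certificate R = B(k−1)f/C = k*(4*k**4 + 2*k + 1)/(20*k**4 + 40*k**3 + 40*k**2 + 24*k + 7) gives s_k = k*(-4*k**4 - 2*k - 1).
Check: Δs_k = -20*k**4 - 40*k**3 - 40*k**2 - 24*k - 7. ✓
Telescoping: Σ = s_(9) − s_(3) = -236367 − (-993) = -235374.

Σ = -235374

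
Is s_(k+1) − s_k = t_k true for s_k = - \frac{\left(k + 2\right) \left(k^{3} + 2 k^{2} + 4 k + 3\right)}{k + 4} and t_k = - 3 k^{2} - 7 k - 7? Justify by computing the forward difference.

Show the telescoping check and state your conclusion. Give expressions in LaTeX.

Invalid: residual \frac{2 \left(2 k^{3} + 17 k^{2} + 31 k + 25\right)}{k^{2} + 9 k + 20} ≠ 0.

s_(k+1) = (-k**4 - 8*k**3 - 26*k**2 - 43*k - 30)/(k + 5)
s_(k+1) − s_k = 3*(-k**4 - 10*k**3 - 32*k**2 - 47*k - 30)/(k**2 + 9*k + 20)
(s_(k+1) − s_k) − t_k = 2*(2*k**3 + 17*k**2 + 31*k + 25)/(k**2 + 9*k + 20)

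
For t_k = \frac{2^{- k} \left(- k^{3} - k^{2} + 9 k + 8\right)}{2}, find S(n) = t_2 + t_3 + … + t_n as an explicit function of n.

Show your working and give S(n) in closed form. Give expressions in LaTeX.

Compute t_(k+1)/t_k: get (k**3 + 4*k**2 - 4*k - 15)/(2*(k**3 + k**2 - 9*k - 8)).
Take A(k)=1/2, B(k)=1, C(k)=k**3 + k**2 - 9*k - 8.
Key eq: (1/2)·f(k+1) = (1)·f(k) + (k**3 + k**2 - 9*k - 8).
Degrees (0,0,3) ⇒ d ≤ 3.
Match coefficients ⇒ f(k) = -2*(k + 1)*(k**2 + 3*k - 1).
R(k) = B(k−1)·f(k)/C(k) = -2*(k + 1)*(k**2 + 3*k - 1)/(k**3 + k**2 - 9*k - 8); s_k = R·t_k = (k**3 + 4*k**2 + 2*k - 1)/2**k.
s_(k+1) − s_k = (-k**3 - k**2 + 9*k + 8)/(2*2**k) = t_k.
s_(n+1) = 2**(-n - 1)*(n**3 + 7*n**2 + 13*n + 6) and s_(2) = 27/4, so S(n) = 2**(-n - 2)*(-27*2**n + 2*n**3 + 14*n**2 + 26*n + 12).

S(n) = 2^{- n - 2} \left(- 27 \cdot 2^{n} + 2 n^{3} + 14 n^{2} + 26 n + 12\right)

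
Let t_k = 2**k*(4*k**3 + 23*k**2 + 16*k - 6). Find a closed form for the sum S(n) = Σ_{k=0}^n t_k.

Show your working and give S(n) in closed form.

r(k) = 2*(4*k**3 + 35*k**2 + 74*k + 37)/(4*k**3 + 23*k**2 + 16*k - 6) after simplifying.
So A=2 and B=1, with C=k**3 + 23*k**2/4 + 4*k - 3/2.
Set up (2)·f(k+1) − (1)·f(k) − (k**3 + 23*k**2/4 + 4*k - 3/2) = 0.
deg f ≤ 3 (via 0,0,3).
Solving with deg f ≤ 3: f(k) = (4*k**3 - k**2 - 4*k - 4)/4.
R(k) = B(k−1)·f(k)/C(k) = (4*k**3 - k**2 - 4*k - 4)/(4*k**3 + 23*k**2 + 16*k - 6); s_k = R·t_k = 2**k*(4*k**3 - k**2 - 4*k - 4).
s_(k+1) − s_k = 2**k*(4*k**3 + 23*k**2 + 16*k - 6) = t_k.
Telescope: S(n) = s_(n+1) − s_(0) = 2**(n + 1)*(4*n**3 + 11*n**2 + 6*n - 5) − (-4) = 8*2**n*n**3 + 22*2**n*n**2 + 12*2**n*n - 10*2**n + 4.

S(n) = 8*2**n*n**3 + 22*2**n*n**2 + 12*2**n*n - 10*2**n + 4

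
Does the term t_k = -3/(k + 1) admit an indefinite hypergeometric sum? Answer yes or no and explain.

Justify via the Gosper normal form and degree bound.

Ratio r(k) = (k + 1)/(k + 2).
Take A(k)=k + 1, B(k)=k + 2, C(k)=1.
Set up (k + 1)·f(k+1) − (k + 1)·f(k) − (1) = 0.
From deg A=1, deg B=1, deg C=0: d=0.
Put f(k) = c0: A·f(k+1) − B(k−1)·f(k) − C = -1; need -1 = 0 — inconsistent ⇒ no f, not summable.

No — the linear system for f has no solution.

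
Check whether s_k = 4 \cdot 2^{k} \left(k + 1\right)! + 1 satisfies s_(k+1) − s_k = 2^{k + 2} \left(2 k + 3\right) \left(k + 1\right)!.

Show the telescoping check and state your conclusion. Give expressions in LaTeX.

Valid: the claim telescopes to t_k.

s_(k+1) = 4*2**(k + 1)*factorial(k + 2) + 1
s_(k+1) − s_k = 2**(k + 2)*(2*k + 3)*factorial(k + 1)
(s_(k+1) − s_k) − t_k = 0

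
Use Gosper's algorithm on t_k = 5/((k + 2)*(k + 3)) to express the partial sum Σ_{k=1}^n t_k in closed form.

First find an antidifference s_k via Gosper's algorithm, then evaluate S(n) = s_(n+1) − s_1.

Step 1: r(k) = (k + 2)/(k + 4).
Gosper form: A/B · C(k+1)/C(k) with A=k + 2, B=k + 4, C=1.
f must satisfy (k + 2)·f(k+1) − (k + 3)·f(k) = 1.
Degrees (1,1,0) ⇒ d ≤ 1.
Solve for f: f(k) = k/2 (degree 1 ≤ 1).
R(k) = B(k−1)·f(k)/C(k) = k*(k + 3)/2; s_k = R·t_k = 5*k/(2*(k + 2)).
s_(k+1) − s_k = 5/(k**2 + 5*k + 6) = t_k.
Σ_(k=1)^n t_k = s_(n+1) − s_(1) = (5*(n + 1)/(2*(n + 3))) − (5/6), i.e. 5*n/(3*(n + 3)).

S(n) = 5*n/(3*(n + 3))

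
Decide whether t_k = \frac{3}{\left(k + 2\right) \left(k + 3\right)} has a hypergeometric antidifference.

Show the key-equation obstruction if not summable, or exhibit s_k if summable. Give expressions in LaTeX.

Yes. s_k = \frac{3 k}{2 \left(k + 2\right)}.

Step 1: r(k) = (k + 2)/(k + 4).
Factor: A=k + 2; B=k + 4; C=1.
Solve (k + 2)·f(k+1) − (k + 3)·f(k) = 1.
From deg A=1, deg B=1, deg C=0: d=1.
A polynomial solution: f(k) = k/2.
Certificate R = B(k−1)f/C = k*(k + 3)/2 gives s_k = 3*k/(2*(k + 2)).
Δs = 3/(k**2 + 5*k + 6), as required.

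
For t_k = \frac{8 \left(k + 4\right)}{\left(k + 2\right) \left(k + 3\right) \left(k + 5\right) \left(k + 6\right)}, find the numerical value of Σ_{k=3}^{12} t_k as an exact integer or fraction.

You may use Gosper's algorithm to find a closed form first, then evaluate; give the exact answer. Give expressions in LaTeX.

Σ = 23/270

t_(k+1)/t_k = (k + 2)*(k + 5)**2/((k + 4)**2*(k + 7)).
Normal form (A,B,C) = (k + 2, k + 7, k**2 + 8*k + 16).
Set up (k + 2)·f(k+1) − (k + 6)·f(k) − (k**2 + 8*k + 16) = 0.
Bound: deg f ≤ 4.
Solve for f: f(k) = k*(k + 3)*(k + 4)*(k + 7)/20 (degree 4 ≤ 4).
So s_k = (B(k−1)f/C)·t_k = (k*(k + 3)*(k + 6)*(k + 7)/(20*(k + 4)))·t_k = 2*k*(k + 7)/(5*(k**2 + 7*k + 10)).
s_(k+1) − s_k = 8*(k + 4)/(k**4 + 16*k**3 + 91*k**2 + 216*k + 180) = t_k.
Sum = s_(13) − s_(3); s_(13) = 52/135, s_(3) = 3/10 ⇒ 23/270.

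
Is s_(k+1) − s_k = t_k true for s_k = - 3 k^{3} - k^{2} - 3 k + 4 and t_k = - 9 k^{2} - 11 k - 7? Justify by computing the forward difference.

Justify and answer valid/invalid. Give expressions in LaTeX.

s_(k+1) = -3*k - 3*(k + 1)**3 - (k + 1)**2 + 1
s_(k+1) − s_k = -9*k**2 - 11*k - 7
(s_(k+1) − s_k) − t_k = 0

Valid: the claim telescopes to t_k.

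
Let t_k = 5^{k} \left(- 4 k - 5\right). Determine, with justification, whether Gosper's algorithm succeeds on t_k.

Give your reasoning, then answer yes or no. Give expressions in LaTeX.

Yes. s_k = - 5^{k} k.

Compute t_(k+1)/t_k: get 5*(4*k + 9)/(4*k + 5).
Gosper form: A/B · C(k+1)/C(k) with A=5, B=1, C=k + 5/4.
Set up (5)·f(k+1) − (1)·f(k) − (k + 5/4) = 0.
Degrees (0,0,1) ⇒ d ≤ 1.
Match coefficients ⇒ f(k) = k/4.
So s_k = (B(k−1)f/C)·t_k = (k/(4*k + 5))·t_k = -5**k*k.
Check: Δs_k = 5**k*(-4*k - 5). ✓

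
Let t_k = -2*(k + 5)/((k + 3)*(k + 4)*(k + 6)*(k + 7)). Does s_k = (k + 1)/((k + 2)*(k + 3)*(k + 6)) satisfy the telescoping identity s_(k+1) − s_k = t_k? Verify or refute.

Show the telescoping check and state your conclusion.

Invalid: residual (3*k + 16)/(k**5 + 22*k**4 + 185*k**3 + 740*k**2 + 1404*k + 1008) ≠ 0.

s_(k+1) = (k + 2)/((k + 3)*(k + 4)*(k + 7))
s_(k+1) − s_k = (-2*k**2 - 11*k - 4)/(k**5 + 22*k**4 + 185*k**3 + 740*k**2 + 1404*k + 1008)
(s_(k+1) − s_k) − t_k = (3*k + 16)/(k**5 + 22*k**4 + 185*k**3 + 740*k**2 + 1404*k + 1008)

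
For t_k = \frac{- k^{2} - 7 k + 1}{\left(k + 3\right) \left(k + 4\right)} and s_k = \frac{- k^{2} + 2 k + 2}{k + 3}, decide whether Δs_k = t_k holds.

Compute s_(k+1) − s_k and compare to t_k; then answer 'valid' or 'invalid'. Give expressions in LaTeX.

s_(k+1) = (3 - k**2)/(k + 4)
s_(k+1) − s_k = (-k**2 - 7*k + 1)/(k**2 + 7*k + 12)
(s_(k+1) − s_k) − t_k = 0

valid; difference matches t_k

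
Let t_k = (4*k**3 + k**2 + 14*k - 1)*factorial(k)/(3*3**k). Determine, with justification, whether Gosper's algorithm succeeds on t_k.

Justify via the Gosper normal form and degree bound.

Yes. s_k = (4*k**2 + k + 3)*factorial(k)/3**k.

Compute t_(k+1)/t_k: get (k + 1)*(14*k + 4*(k + 1)**3 + (k + 1)**2 + 13)/(3*(4*k**3 + k**2 + 14*k - 1)).
So A=k/3 + 1/3 and B=1, with C=k**3 + k**2/4 + 7*k/2 - 1/4.
f must satisfy (k/3 + 1/3)·f(k+1) − (1)·f(k) = k**3 + k**2/4 + 7*k/2 - 1/4.
Bound: deg f ≤ 2.
Coefficient equations give f(k) = 3*(4*k**2 + k + 3)/4.
R(k) = B(k−1)·f(k)/C(k) = 3*(4*k**2 + k + 3)/(4*k**3 + k**2 + 14*k - 1); s_k = R·t_k = (4*k**2 + k + 3)*factorial(k)/3**k.
Check: Δs_k = (4*k**3 + k**2 + 14*k - 1)*factorial(k)/(3*3**k). ✓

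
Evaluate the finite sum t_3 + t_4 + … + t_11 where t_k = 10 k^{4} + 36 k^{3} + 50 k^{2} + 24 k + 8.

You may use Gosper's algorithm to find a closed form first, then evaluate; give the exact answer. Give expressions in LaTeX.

Σ = 582696

Compute t_(k+1)/t_k: get (5*k**4 + 38*k**3 + 109*k**2 + 136*k + 64)/(5*k**4 + 18*k**3 + 25*k**2 + 12*k + 4).
Gosper form: A/B · C(k+1)/C(k) with A=1, B=1, C=k**4 + 18*k**3/5 + 5*k**2 + 12*k/5 + 4/5.
Set up (1)·f(k+1) − (1)·f(k) − (k**4 + 18*k**3/5 + 5*k**2 + 12*k/5 + 4/5) = 0.
Bound: deg f ≤ 5.
Solving with deg f ≤ 5: f(k) = k*(k**4 + 2*k**3 + k**2 - 2*k + 2)/5.
So s_k = (B(k−1)f/C)·t_k = (k*(k**4 + 2*k**3 + k**2 - 2*k + 2)/(5*k**4 + 18*k**3 + 25*k**2 + 12*k + 4))·t_k = 2*k*(k**4 + 2*k**3 + k**2 - 2*k + 2).
Δs = 10*k**4 + 36*k**3 + 50*k**2 + 24*k + 8, as required.
Telescoping: Σ = s_(12) − s_(3) = 583536 − (840) = 582696.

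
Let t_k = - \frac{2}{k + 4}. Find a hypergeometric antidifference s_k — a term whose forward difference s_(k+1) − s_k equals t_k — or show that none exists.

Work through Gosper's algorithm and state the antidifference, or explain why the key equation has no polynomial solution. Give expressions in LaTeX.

Ratio r(k) = (k + 4)/(k + 5).
Normal form (A,B,C) = (k + 4, k + 5, 1).
Set up (k + 4)·f(k+1) − (k + 4)·f(k) − (1) = 0.
d = 0 from the (1,1,0) case.
f = c0 ⇒ A·f(k+1) − B(k−1)·f(k) − C = -1. The system {-1 = 0} is inconsistent; no antidifference.

not Gosper-summable; s_k does not exist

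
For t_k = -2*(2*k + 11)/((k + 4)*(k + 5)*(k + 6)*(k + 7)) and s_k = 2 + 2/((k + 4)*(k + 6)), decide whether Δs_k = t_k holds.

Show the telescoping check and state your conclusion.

s_(k+1) = 2 + 2/((k + 5)*(k + 7))
s_(k+1) − s_k = 2*(-2*k - 11)/(k**4 + 22*k**3 + 179*k**2 + 638*k + 840)
(s_(k+1) − s_k) − t_k = 0

valid (s_(k+1) − s_k reduces to t_k)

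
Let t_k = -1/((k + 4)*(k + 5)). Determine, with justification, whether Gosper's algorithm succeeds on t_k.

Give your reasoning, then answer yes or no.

Yes. s_k = -k/(4*k + 16).

The ratio is (k + 4)/(k + 6).
Take A(k)=k + 4, B(k)=k + 6, C(k)=1.
Solve (k + 4)·f(k+1) − (k + 5)·f(k) = 1.
d = 1 from the (1,1,0) case.
A polynomial solution: f(k) = k/4.
Certificate R = B(k−1)f/C = k*(k + 5)/4 gives s_k = -k/(4*k + 16).
s_(k+1) − s_k = -1/(k**2 + 9*k + 20) = t_k.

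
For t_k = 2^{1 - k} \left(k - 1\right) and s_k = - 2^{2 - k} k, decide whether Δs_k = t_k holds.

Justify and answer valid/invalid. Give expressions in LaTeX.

valid; difference matches t_k

s_(k+1) = 2**(1 - k)*(-k - 1)
s_(k+1) − s_k = 2**(1 - k)*(k - 1)
(s_(k+1) − s_k) − t_k = 0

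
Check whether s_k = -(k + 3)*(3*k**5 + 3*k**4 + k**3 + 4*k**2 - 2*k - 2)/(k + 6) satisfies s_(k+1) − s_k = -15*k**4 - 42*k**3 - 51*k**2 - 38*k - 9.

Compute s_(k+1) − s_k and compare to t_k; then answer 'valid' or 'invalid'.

Invalid: residual 3*(12*k**5 + 129*k**4 + 302*k**3 + 340*k**2 + 239*k + 56)/(k**2 + 13*k + 42) ≠ 0.

s_(k+1) = (-3*k**6 - 30*k**5 - 115*k**4 - 227*k**3 - 256*k**2 - 151*k - 28)/(k + 7)
s_(k+1) − s_k = (-15*k**6 - 201*k**5 - 840*k**4 - 1559*k**3 - 1625*k**2 - 996*k - 210)/(k**2 + 13*k + 42)
(s_(k+1) − s_k) − t_k = 3*(12*k**5 + 129*k**4 + 302*k**3 + 340*k**2 + 239*k + 56)/(k**2 + 13*k + 42)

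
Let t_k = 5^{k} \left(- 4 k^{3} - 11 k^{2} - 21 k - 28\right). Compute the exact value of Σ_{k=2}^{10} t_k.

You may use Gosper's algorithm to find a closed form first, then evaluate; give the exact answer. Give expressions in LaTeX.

Ratio r(k) = 5*(4*k**3 + 23*k**2 + 55*k + 64)/(4*k**3 + 11*k**2 + 21*k + 28).
Normal form (A,B,C) = (5, 1, k**3 + 11*k**2/4 + 21*k/4 + 7).
f must satisfy (5)·f(k+1) − (1)·f(k) = k**3 + 11*k**2/4 + 21*k/4 + 7.
deg f ≤ 3 (via 0,0,3).
Solving with deg f ≤ 3: f(k) = (k**3 - k**2 + 4*k + 2)/4.
Get s_k = R·t_k = 5**k*(-k**3 + k**2 - 4*k - 2) with R(k) = B(k−1)f(k)/C(k) = (k**3 - k**2 + 4*k + 2)/(4*k**3 + 11*k**2 + 21*k + 28).
Δs = 5**k*(-4*k**3 - 11*k**2 - 21*k - 28), as required.
Σ_(k=2)^(10) t_k = s_(11) − s_(2) = -61328125000 − (-350) = -61328124650.

Σ = -61328124650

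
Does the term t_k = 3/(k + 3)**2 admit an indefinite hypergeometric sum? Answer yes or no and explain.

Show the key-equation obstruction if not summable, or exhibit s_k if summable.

The ratio is (k + 3)**2/(k + 4)**2.
Gosper form: A/B · C(k+1)/C(k) with A=k**2 + 6*k + 9, B=k**2 + 8*k + 16, C=1.
Key eq: (k**2 + 6*k + 9)·f(k+1) = (k**2 + 6*k + 9)·f(k) + (1).
deg f ≤ 0 (via 2,2,0).
f = c0 ⇒ A·f(k+1) − B(k−1)·f(k) − C = -1. The system {-1 = 0} is inconsistent; no antidifference.

No; the coefficient equations for f are inconsistent.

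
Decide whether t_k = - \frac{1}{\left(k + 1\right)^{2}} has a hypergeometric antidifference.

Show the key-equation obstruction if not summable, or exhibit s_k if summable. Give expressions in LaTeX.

No. Not Gosper-summable.

t_(k+1)/t_k = (k + 1)**2/(k + 2)**2.
Normal form (A,B,C) = (k**2 + 2*k + 1, k**2 + 4*k + 4, 1).
f must satisfy (k**2 + 2*k + 1)·f(k+1) − (k**2 + 2*k + 1)·f(k) = 1.
deg f ≤ 0 (via 2,2,0).
f = c0 ⇒ A·f(k+1) − B(k−1)·f(k) − C = -1. The system {-1 = 0} is inconsistent; no antidifference.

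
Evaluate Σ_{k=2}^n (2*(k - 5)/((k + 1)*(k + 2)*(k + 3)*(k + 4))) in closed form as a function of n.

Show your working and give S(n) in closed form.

S(n) = (-n**3 - 9*n**2 - 86*n + 96)/(60*(n**3 + 9*n**2 + 26*n + 24))

t_(k+1)/t_k = (k - 4)*(k + 1)/((k - 5)*(k + 5)).
A = k + 1, B = k + 5, C = k - 5.
f must satisfy (k + 1)·f(k+1) − (k + 4)·f(k) = k - 5.
From deg A=1, deg B=1, deg C=1: d=3.
A polynomial solution: f(k) = -k*(k**2 + 6*k + 13)/4.
Get s_k = R·t_k = k*(-k**2 - 6*k - 13)/(2*(k + 1)*(k + 2)*(k + 3)) with R(k) = B(k−1)f(k)/C(k) = -k*(k + 4)*(k**2 + 6*k + 13)/(4*(k - 5)).
Verify: 2*(k - 5)/(k**4 + 10*k**3 + 35*k**2 + 50*k + 24) matches t_k.
Σ_(k=2)^n t_k = s_(n+1) − s_(2) = ((-n**3 - 9*n**2 - 28*n - 20)/(2*(n**3 + 9*n**2 + 26*n + 24))) − (-29/60), i.e. (-n**3 - 9*n**2 - 86*n + 96)/(60*(n**3 + 9*n**2 + 26*n + 24)).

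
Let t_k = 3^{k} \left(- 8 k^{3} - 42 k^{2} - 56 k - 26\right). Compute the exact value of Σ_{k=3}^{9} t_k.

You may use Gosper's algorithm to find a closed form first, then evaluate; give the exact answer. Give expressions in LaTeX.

Σ = -254556486

t_(k+1)/t_k = 3*(4*k**3 + 33*k**2 + 82*k + 66)/(4*k**3 + 21*k**2 + 28*k + 13).
Gosper form: A/B · C(k+1)/C(k) with A=3, B=1, C=k**3 + 21*k**2/4 + 7*k + 13/4.
Need (3)·f(k+1) − (1)·f(k) = k**3 + 21*k**2/4 + 7*k + 13/4.
d = 3 from the (0,0,3) case.
Solving with deg f ≤ 3: f(k) = (4*k**3 + 3*k**2 + k + 1)/8.
Certificate R = B(k−1)f/C = (4*k**3 + 3*k**2 + k + 1)/(2*(4*k**3 + 21*k**2 + 28*k + 13)) gives s_k = 3**k*(-4*k**3 - 3*k**2 - k - 1).
Δs = 3**k*(-8*k**3 - 42*k**2 - 56*k - 26), as required.
Telescoping: Σ = s_(10) − s_(3) = -254560239 − (-3753) = -254556486.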